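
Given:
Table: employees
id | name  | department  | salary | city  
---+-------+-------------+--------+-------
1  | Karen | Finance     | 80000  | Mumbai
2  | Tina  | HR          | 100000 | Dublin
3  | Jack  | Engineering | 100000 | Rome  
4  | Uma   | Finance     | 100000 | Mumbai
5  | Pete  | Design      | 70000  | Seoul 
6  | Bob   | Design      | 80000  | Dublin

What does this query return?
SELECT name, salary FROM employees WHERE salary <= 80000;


Filtering: salary <= 80000
Matching: 3 rows

3 rows:
Karen, 80000
Pete, 70000
Bob, 80000


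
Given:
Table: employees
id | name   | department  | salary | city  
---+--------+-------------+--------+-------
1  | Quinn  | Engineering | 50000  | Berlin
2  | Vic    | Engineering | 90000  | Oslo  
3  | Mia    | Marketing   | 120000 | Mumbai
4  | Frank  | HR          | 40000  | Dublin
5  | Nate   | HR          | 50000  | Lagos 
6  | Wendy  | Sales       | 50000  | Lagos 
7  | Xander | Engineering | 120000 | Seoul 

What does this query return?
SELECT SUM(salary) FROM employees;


SUM(salary) = 50000 + 90000 + 120000 + 40000 + 50000 + 50000 + 120000 = 520000

520000


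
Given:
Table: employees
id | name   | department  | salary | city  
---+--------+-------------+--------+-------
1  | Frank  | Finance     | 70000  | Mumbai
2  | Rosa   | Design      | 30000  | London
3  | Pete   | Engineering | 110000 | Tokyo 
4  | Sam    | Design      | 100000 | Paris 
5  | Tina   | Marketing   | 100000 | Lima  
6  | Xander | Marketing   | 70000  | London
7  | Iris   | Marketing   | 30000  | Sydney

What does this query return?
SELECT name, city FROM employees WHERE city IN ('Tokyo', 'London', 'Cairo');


Filtering: city IN ('Tokyo', 'London', 'Cairo')
Matching: 3 rows

3 rows:
Rosa, London
Pete, Tokyo
Xander, London


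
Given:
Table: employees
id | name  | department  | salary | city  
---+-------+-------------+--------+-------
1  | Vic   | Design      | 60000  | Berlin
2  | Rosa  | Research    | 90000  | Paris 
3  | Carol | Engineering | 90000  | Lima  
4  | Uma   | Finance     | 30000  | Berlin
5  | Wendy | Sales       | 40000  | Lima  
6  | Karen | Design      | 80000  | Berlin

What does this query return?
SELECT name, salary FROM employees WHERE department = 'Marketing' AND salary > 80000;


Filtering: department = 'Marketing' AND salary > 80000
Matching: 0 rows

Empty result set (0 rows)


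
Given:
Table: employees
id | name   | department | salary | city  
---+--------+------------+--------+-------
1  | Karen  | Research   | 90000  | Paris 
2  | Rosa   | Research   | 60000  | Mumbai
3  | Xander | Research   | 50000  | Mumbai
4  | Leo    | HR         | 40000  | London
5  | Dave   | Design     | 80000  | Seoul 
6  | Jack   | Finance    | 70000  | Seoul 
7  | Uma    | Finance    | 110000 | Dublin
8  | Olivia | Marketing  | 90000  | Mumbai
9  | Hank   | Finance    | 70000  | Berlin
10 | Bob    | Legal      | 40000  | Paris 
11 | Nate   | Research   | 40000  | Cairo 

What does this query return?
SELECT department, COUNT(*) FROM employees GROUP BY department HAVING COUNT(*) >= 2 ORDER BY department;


Groups with count >= 2:
  Finance: 3 -> PASS
  Research: 4 -> PASS
  Design: 1 -> filtered out
  HR: 1 -> filtered out
  Legal: 1 -> filtered out
  Marketing: 1 -> filtered out


2 groups:
Finance, 3
Research, 4


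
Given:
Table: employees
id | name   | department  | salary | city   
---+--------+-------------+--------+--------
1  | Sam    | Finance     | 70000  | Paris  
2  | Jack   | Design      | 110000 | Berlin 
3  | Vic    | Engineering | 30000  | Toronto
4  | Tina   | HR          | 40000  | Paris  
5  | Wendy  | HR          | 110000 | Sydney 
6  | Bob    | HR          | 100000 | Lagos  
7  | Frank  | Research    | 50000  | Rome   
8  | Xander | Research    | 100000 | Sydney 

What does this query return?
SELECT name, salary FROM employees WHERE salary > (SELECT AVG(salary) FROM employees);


Subquery: AVG(salary) = 76250.0
Filtering: salary > 76250.0
  Jack (110000) -> MATCH
  Wendy (110000) -> MATCH
  Bob (100000) -> MATCH
  Xander (100000) -> MATCH


4 rows:
Jack, 110000
Wendy, 110000
Bob, 100000
Xander, 100000


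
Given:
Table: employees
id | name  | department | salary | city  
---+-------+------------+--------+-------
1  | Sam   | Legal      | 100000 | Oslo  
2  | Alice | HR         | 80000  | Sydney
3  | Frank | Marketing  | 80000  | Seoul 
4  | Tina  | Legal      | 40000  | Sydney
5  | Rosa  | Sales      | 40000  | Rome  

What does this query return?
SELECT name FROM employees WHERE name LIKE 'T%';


LIKE 'T%' matches names starting with 'T'
Matching: 1

1 rows:
Tina


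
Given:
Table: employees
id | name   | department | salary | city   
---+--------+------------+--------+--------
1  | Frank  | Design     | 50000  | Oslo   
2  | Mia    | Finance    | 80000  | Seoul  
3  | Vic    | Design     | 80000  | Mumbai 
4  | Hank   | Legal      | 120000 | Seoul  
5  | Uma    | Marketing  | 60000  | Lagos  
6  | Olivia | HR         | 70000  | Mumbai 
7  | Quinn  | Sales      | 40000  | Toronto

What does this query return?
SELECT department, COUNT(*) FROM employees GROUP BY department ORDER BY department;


Assigning each row to its department group:
  Frank -> Design
  Mia -> Finance
  Vic -> Design
  Hank -> Legal
  Uma -> Marketing
  Olivia -> HR
  Quinn -> Sales


6 groups:
Design, 2
Finance, 1
HR, 1
Legal, 1
Marketing, 1
Sales, 1


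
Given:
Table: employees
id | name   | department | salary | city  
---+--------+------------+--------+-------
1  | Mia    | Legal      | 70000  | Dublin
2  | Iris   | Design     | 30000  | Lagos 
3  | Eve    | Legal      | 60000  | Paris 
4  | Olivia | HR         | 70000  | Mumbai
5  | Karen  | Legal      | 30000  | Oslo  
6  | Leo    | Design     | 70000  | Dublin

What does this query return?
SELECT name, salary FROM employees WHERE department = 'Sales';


Filtering: department = 'Sales'
Matching rows: 0

Empty result set (0 rows)


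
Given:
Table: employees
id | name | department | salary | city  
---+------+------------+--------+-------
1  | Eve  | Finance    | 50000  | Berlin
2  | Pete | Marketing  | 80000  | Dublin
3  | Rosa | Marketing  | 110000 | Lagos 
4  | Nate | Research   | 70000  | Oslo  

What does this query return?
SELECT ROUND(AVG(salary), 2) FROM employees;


SUM(salary) = 310000
COUNT = 4
ROUND(AVG, 2) = ROUND(310000 / 4, 2) = 77500.0

77500.0


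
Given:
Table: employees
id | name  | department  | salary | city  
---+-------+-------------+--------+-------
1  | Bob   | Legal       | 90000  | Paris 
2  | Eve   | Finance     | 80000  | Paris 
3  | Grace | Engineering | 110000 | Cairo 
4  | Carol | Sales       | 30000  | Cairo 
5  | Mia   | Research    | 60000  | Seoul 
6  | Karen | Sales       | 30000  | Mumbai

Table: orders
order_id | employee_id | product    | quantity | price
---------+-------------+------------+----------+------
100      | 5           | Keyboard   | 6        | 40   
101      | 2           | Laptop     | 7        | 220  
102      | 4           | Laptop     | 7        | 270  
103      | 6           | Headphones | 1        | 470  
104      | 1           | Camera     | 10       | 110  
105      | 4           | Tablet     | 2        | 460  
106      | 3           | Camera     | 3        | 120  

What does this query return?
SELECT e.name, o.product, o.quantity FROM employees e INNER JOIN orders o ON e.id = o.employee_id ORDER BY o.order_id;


Joining employees.id = orders.employee_id:
  employee Mia (id=5) -> order Keyboard
  employee Eve (id=2) -> order Laptop
  employee Carol (id=4) -> order Laptop
  employee Karen (id=6) -> order Headphones
  employee Bob (id=1) -> order Camera
  employee Carol (id=4) -> order Tablet
  employee Grace (id=3) -> order Camera


7 rows:
Mia, Keyboard, 6
Eve, Laptop, 7
Carol, Laptop, 7
Karen, Headphones, 1
Bob, Camera, 10
Carol, Tablet, 2
Grace, Camera, 3


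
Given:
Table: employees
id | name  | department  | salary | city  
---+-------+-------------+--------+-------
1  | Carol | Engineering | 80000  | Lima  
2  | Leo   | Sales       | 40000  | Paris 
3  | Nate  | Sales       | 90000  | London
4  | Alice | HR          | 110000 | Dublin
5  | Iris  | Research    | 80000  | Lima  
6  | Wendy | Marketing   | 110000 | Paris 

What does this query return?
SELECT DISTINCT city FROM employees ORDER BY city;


All 'city' values (row order): Lima, Paris, London, Dublin, Lima, Paris
Removing duplicates leaves 4 unique value(s).

4 values:
Dublin
Lima
London
Paris


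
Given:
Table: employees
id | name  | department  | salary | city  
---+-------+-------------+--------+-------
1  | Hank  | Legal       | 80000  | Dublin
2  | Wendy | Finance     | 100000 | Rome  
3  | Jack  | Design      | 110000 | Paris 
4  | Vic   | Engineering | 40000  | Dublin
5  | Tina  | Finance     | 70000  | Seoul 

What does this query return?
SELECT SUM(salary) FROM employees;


SUM(salary) = 80000 + 100000 + 110000 + 40000 + 70000 = 400000

400000


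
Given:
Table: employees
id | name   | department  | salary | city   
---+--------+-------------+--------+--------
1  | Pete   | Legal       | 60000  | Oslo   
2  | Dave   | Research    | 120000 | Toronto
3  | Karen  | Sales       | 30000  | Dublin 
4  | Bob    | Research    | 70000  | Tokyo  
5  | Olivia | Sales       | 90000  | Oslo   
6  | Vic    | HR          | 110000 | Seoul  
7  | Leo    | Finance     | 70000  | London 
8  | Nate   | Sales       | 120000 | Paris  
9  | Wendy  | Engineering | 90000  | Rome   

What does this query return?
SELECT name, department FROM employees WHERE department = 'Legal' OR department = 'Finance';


Filtering: department = 'Legal' OR 'Finance'
Matching: 2 rows

2 rows:
Pete, Legal
Leo, Finance


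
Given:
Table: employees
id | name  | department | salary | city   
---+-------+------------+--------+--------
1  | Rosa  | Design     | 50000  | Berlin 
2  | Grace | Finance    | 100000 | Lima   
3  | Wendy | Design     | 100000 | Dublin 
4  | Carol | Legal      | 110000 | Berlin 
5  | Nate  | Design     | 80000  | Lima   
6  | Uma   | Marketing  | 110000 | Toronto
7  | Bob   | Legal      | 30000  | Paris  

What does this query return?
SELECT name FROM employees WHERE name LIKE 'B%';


LIKE 'B%' matches names starting with 'B'
Matching: 1

1 rows:
Bob


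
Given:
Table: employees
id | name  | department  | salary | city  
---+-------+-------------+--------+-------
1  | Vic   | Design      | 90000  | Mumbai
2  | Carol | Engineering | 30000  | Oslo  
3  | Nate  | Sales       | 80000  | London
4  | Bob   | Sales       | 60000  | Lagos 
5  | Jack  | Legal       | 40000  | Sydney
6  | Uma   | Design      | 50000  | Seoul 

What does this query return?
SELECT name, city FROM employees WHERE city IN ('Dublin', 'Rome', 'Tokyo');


Filtering: city IN ('Dublin', 'Rome', 'Tokyo')
Matching: 0 rows

Empty result set (0 rows)


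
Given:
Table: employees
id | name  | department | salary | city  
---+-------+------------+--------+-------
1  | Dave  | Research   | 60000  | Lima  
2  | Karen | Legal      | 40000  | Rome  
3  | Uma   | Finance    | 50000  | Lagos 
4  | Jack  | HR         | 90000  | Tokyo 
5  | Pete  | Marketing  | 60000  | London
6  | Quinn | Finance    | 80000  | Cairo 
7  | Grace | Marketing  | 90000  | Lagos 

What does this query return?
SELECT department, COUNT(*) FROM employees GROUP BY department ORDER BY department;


Assigning each row to its department group:
  Dave -> Research
  Karen -> Legal
  Uma -> Finance
  Jack -> HR
  Pete -> Marketing
  Quinn -> Finance
  Grace -> Marketing


5 groups:
Finance, 2
HR, 1
Legal, 1
Marketing, 2
Research, 1


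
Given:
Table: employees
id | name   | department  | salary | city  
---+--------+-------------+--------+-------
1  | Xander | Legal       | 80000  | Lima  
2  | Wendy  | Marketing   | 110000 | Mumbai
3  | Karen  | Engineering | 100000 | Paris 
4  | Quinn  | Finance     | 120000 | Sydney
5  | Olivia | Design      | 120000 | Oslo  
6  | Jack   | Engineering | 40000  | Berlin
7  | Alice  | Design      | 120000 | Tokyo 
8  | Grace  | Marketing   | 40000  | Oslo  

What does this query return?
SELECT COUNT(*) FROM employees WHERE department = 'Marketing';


Counting rows where department = 'Marketing'
  Wendy -> MATCH
  Grace -> MATCH


2


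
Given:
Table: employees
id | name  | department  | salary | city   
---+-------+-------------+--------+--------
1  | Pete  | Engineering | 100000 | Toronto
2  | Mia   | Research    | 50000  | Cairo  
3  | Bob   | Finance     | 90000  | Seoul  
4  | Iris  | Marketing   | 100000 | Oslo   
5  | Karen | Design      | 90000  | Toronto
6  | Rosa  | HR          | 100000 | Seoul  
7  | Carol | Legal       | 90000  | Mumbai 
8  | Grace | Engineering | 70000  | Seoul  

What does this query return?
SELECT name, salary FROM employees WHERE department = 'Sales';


Filtering: department = 'Sales'
Matching rows: 0

Empty result set (0 rows)


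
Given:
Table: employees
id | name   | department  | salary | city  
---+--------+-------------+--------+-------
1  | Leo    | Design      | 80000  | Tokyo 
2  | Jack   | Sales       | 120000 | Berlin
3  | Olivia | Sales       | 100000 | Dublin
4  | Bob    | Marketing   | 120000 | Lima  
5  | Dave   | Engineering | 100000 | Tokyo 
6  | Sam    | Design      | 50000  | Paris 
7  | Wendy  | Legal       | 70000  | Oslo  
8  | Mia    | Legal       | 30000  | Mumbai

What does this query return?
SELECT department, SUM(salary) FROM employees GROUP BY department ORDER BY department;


Summing salary within each department:
  Design: 80000 + 50000 = 130000
  Engineering: 100000 = 100000
  Legal: 70000 + 30000 = 100000
  Marketing: 120000 = 120000
  Sales: 120000 + 100000 = 220000


5 groups:
Design, 130000
Engineering, 100000
Legal, 100000
Marketing, 120000
Sales, 220000


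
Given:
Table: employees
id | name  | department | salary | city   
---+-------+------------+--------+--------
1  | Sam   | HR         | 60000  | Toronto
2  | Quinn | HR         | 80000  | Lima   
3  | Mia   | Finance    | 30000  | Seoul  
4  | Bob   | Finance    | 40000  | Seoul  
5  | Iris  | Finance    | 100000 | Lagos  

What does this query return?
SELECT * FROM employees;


SELECT * returns all 5 rows with all columns

5 rows:
1, Sam, HR, 60000, Toronto
2, Quinn, HR, 80000, Lima
3, Mia, Finance, 30000, Seoul
4, Bob, Finance, 40000, Seoul
5, Iris, Finance, 100000, Lagos


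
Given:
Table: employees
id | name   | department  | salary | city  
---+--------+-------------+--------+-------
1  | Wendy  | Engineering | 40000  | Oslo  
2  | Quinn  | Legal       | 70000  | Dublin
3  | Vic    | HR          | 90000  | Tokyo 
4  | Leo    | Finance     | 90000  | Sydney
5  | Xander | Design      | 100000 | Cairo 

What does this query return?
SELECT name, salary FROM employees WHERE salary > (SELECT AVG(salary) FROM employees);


Subquery: AVG(salary) = 78000.0
Filtering: salary > 78000.0
  Vic (90000) -> MATCH
  Leo (90000) -> MATCH
  Xander (100000) -> MATCH


3 rows:
Vic, 90000
Leo, 90000
Xander, 100000


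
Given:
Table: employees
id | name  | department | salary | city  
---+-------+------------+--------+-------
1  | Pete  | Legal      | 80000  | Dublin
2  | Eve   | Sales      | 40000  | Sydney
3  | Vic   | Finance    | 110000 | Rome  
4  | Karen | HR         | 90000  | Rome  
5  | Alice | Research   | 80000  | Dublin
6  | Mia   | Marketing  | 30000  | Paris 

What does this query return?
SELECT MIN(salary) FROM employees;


Salaries: 80000, 40000, 110000, 90000, 80000, 30000
MIN = 30000

30000


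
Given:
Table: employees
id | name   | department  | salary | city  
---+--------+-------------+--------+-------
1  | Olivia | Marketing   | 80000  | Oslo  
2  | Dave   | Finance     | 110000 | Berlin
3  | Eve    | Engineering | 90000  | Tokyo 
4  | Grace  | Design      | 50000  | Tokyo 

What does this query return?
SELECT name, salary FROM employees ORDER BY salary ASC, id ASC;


Sorting by salary ASC, then id ASC for ties

4 rows:
Grace, 50000
Olivia, 80000
Eve, 90000
Dave, 110000


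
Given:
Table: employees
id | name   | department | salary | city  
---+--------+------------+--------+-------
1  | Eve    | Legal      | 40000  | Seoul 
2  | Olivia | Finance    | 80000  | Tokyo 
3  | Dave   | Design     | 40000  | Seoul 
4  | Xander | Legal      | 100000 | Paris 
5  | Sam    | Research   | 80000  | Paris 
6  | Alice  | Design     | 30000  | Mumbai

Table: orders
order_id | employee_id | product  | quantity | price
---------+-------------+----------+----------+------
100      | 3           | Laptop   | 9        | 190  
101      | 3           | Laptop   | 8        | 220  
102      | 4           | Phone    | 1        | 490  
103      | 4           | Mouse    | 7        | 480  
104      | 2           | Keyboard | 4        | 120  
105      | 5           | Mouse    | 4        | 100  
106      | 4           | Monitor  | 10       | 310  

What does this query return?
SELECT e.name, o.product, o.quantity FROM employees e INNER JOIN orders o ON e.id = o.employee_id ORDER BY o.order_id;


Joining employees.id = orders.employee_id:
  employee Dave (id=3) -> order Laptop
  employee Dave (id=3) -> order Laptop
  employee Xander (id=4) -> order Phone
  employee Xander (id=4) -> order Mouse
  employee Olivia (id=2) -> order Keyboard
  employee Sam (id=5) -> order Mouse
  employee Xander (id=4) -> order Monitor


7 rows:
Dave, Laptop, 9
Dave, Laptop, 8
Xander, Phone, 1
Xander, Mouse, 7
Olivia, Keyboard, 4
Sam, Mouse, 4
Xander, Monitor, 10


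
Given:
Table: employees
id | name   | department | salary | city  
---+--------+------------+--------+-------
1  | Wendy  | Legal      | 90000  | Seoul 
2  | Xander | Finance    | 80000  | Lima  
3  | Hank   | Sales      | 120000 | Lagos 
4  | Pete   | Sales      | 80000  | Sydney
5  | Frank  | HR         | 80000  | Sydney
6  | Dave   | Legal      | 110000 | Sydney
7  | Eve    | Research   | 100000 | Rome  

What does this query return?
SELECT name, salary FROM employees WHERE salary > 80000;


Filtering: salary > 80000
Matching: 4 rows

4 rows:
Wendy, 90000
Hank, 120000
Dave, 110000
Eve, 100000


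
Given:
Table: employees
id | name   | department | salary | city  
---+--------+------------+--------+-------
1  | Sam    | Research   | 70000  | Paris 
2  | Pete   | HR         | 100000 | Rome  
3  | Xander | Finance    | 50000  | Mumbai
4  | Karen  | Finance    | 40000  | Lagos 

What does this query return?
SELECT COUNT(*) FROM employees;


COUNT(*) counts all rows

4


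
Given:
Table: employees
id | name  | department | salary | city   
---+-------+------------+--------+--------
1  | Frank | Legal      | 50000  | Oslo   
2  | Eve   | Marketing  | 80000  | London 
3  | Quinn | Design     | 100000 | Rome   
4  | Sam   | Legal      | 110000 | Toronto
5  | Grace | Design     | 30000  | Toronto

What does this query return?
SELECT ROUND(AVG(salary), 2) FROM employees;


SUM(salary) = 370000
COUNT = 5
ROUND(AVG, 2) = ROUND(370000 / 5, 2) = 74000.0

74000.0


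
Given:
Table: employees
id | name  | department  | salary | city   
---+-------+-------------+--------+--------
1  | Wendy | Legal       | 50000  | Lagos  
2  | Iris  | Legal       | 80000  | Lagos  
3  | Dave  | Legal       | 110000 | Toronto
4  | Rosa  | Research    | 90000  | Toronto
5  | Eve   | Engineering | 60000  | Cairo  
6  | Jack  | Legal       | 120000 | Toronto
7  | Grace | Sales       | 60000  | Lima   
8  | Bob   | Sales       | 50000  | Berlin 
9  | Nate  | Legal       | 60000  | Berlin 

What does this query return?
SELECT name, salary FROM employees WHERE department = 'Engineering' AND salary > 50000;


Filtering: department = 'Engineering' AND salary > 50000
Matching: 1 rows

1 rows:
Eve, 60000


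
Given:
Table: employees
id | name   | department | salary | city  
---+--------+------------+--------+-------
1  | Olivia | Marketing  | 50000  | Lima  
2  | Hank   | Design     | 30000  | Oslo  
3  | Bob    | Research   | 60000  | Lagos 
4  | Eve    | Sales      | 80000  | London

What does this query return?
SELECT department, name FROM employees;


Projecting columns: department, name

4 rows:
Marketing, Olivia
Design, Hank
Research, Bob
Sales, Eve


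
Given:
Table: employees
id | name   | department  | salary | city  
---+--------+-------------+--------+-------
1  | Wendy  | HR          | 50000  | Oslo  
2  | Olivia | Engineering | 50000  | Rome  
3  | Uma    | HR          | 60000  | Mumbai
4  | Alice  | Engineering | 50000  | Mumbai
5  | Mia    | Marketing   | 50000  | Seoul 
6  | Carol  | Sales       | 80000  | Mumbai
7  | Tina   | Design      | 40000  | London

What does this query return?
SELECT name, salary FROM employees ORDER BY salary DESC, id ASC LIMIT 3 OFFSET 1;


Sort by salary DESC (id ASC tiebreak), then skip 1 and take 3
Rows 2 through 4

3 rows:
Uma, 60000
Wendy, 50000
Olivia, 50000


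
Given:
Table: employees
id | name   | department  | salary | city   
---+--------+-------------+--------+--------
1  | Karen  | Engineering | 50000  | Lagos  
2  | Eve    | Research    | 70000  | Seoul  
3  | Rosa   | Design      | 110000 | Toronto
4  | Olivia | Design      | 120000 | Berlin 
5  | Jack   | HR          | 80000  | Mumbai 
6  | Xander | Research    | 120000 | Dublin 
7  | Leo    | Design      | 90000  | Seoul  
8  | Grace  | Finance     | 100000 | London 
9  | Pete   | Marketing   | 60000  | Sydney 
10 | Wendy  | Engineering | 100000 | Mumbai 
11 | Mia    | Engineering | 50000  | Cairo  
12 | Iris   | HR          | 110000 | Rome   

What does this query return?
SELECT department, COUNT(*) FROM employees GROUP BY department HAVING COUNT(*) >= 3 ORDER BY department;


Groups with count >= 3:
  Design: 3 -> PASS
  Engineering: 3 -> PASS
  Finance: 1 -> filtered out
  HR: 2 -> filtered out
  Marketing: 1 -> filtered out
  Research: 2 -> filtered out


2 groups:
Design, 3
Engineering, 3


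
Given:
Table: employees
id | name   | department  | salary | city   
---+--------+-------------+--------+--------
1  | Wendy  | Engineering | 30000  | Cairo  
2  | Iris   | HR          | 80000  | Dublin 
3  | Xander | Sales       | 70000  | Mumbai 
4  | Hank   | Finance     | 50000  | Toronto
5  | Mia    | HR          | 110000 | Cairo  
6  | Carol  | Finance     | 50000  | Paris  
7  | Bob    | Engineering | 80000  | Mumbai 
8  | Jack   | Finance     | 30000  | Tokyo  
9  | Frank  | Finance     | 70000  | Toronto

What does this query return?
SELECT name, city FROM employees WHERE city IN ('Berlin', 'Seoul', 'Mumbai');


Filtering: city IN ('Berlin', 'Seoul', 'Mumbai')
Matching: 2 rows

2 rows:
Xander, Mumbai
Bob, Mumbai


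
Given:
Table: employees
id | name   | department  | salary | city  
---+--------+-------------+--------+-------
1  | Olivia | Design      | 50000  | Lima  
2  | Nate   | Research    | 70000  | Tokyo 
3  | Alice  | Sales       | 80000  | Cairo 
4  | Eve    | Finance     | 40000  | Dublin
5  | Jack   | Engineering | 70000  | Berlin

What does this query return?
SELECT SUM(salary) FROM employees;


SUM(salary) = 50000 + 70000 + 80000 + 40000 + 70000 = 310000

310000


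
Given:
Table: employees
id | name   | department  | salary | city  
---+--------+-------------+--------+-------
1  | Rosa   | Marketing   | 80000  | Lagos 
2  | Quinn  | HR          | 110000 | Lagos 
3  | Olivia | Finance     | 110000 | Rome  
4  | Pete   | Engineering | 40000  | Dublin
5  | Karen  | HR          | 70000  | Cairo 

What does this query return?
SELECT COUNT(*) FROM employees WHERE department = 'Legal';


Counting rows where department = 'Legal'


0


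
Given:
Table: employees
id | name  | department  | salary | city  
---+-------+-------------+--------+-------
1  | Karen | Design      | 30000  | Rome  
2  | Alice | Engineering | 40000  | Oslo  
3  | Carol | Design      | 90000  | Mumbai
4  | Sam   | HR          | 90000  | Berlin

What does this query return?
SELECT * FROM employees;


SELECT * returns all 4 rows with all columns

4 rows:
1, Karen, Design, 30000, Rome
2, Alice, Engineering, 40000, Oslo
3, Carol, Design, 90000, Mumbai
4, Sam, HR, 90000, Berlin


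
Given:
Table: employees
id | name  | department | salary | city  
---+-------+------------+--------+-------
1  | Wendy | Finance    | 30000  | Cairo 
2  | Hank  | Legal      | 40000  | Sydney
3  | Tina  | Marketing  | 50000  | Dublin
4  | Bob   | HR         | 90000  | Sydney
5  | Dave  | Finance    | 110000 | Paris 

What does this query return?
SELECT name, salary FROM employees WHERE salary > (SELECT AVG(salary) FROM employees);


Subquery: AVG(salary) = 64000.0
Filtering: salary > 64000.0
  Bob (90000) -> MATCH
  Dave (110000) -> MATCH


2 rows:
Bob, 90000
Dave, 110000


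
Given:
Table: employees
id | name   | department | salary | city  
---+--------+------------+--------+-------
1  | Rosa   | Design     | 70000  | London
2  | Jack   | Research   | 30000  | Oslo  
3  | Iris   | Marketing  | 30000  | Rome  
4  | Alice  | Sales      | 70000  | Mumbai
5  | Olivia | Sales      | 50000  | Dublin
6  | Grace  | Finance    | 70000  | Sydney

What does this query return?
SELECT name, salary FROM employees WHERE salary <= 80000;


Filtering: salary <= 80000
Matching: 6 rows

6 rows:
Rosa, 70000
Jack, 30000
Iris, 30000
Alice, 70000
Olivia, 50000
Grace, 70000


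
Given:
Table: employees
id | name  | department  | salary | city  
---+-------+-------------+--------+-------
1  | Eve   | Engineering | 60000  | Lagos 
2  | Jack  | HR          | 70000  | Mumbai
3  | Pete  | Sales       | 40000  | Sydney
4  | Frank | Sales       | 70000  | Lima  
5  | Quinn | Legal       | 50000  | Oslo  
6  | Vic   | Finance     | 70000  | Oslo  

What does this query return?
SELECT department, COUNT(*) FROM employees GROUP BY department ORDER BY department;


Assigning each row to its department group:
  Eve -> Engineering
  Jack -> HR
  Pete -> Sales
  Frank -> Sales
  Quinn -> Legal
  Vic -> Finance


5 groups:
Engineering, 1
Finance, 1
HR, 1
Legal, 1
Sales, 2


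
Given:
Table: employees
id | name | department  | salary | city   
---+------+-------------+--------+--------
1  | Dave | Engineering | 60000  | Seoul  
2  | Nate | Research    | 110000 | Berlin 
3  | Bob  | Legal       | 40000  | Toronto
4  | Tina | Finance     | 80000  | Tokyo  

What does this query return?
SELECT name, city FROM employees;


Projecting columns: name, city

4 rows:
Dave, Seoul
Nate, Berlin
Bob, Toronto
Tina, Tokyo


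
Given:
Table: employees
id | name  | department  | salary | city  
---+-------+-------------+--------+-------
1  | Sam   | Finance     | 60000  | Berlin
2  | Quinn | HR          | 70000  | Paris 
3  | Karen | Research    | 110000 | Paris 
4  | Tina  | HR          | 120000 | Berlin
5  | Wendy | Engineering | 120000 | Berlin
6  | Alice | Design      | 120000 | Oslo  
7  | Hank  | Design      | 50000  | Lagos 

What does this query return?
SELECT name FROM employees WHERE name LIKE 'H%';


LIKE 'H%' matches names starting with 'H'
Matching: 1

1 rows:
Hank


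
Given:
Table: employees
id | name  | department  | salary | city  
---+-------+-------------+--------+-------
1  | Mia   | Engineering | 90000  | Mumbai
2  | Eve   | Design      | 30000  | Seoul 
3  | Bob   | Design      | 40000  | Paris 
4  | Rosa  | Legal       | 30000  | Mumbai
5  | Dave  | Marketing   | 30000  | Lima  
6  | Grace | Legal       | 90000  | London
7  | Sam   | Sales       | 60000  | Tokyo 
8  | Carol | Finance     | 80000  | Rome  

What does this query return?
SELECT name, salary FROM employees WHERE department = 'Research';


Filtering: department = 'Research'
Matching rows: 0

Empty result set (0 rows)


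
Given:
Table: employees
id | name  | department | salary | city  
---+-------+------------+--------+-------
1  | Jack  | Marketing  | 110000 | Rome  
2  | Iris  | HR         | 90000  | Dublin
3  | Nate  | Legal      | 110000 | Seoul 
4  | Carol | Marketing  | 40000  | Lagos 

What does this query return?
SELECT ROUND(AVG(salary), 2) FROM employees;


SUM(salary) = 350000
COUNT = 4
ROUND(AVG, 2) = ROUND(350000 / 4, 2) = 87500.0

87500.0


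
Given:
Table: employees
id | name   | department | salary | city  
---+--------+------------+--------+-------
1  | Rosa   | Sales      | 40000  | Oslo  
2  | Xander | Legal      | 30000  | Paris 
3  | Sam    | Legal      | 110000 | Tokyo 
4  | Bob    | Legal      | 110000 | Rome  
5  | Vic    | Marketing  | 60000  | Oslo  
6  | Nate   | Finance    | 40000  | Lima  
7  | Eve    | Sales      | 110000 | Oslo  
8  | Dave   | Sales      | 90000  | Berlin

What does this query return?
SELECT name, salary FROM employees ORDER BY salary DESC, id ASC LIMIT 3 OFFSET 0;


Sort by salary DESC (id ASC tiebreak), then skip 0 and take 3
Rows 1 through 3

3 rows:
Sam, 110000
Bob, 110000
Eve, 110000


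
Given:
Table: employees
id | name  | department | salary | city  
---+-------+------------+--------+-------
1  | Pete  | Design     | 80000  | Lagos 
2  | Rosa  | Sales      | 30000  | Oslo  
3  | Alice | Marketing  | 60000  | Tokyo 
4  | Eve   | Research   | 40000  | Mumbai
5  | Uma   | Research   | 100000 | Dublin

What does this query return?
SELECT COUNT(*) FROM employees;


COUNT(*) counts all rows

5


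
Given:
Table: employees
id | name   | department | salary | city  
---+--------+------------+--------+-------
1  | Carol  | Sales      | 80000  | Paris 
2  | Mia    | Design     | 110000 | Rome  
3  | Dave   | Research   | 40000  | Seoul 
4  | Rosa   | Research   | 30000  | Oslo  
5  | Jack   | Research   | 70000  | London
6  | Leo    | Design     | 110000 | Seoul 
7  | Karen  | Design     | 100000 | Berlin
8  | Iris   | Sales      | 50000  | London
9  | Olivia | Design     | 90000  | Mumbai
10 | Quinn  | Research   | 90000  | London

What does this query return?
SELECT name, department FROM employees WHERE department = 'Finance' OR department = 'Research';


Filtering: department = 'Finance' OR 'Research'
Matching: 4 rows

4 rows:
Dave, Research
Rosa, Research
Jack, Research
Quinn, Research


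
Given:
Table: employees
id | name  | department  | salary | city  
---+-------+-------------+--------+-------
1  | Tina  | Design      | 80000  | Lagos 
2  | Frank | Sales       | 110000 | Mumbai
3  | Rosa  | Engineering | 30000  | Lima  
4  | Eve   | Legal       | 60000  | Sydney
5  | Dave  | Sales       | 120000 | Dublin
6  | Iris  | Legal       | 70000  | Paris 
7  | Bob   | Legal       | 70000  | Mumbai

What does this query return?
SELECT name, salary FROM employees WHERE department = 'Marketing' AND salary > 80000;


Filtering: department = 'Marketing' AND salary > 80000
Matching: 0 rows

Empty result set (0 rows)


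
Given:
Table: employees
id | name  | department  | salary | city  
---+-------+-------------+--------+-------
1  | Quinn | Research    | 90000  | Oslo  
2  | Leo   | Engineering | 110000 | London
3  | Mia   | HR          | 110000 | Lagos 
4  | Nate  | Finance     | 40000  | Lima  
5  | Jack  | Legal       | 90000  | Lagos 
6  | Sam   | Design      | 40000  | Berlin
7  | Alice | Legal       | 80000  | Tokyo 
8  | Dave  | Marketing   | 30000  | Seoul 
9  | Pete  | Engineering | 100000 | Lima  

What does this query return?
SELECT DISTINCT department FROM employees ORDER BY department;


All 'department' values (row order): Research, Engineering, HR, Finance, Legal, Design, Legal, Marketing, Engineering
Removing duplicates leaves 7 unique value(s).

7 values:
Design
Engineering
Finance
HR
Legal
Marketing
Research


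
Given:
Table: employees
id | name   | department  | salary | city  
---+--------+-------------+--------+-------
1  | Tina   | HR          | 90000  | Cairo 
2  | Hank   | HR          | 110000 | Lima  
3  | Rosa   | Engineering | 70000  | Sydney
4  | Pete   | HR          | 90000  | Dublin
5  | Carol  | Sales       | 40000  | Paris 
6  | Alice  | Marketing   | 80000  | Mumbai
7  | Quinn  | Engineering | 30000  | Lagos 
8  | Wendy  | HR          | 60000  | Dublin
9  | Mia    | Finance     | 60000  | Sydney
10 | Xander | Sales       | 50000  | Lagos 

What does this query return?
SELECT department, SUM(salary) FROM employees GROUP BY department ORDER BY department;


Summing salary within each department:
  Engineering: 70000 + 30000 = 100000
  Finance: 60000 = 60000
  HR: 90000 + 110000 + 90000 + 60000 = 350000
  Marketing: 80000 = 80000
  Sales: 40000 + 50000 = 90000


5 groups:
Engineering, 100000
Finance, 60000
HR, 350000
Marketing, 80000
Sales, 90000


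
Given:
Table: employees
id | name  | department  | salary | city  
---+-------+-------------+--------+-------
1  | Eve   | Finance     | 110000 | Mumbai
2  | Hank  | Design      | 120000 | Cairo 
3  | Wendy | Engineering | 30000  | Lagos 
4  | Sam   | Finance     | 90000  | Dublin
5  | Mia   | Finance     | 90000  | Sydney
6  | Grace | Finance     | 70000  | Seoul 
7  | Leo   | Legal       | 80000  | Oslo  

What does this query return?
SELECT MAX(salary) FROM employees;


Salaries: 110000, 120000, 30000, 90000, 90000, 70000, 80000
MAX = 120000

120000


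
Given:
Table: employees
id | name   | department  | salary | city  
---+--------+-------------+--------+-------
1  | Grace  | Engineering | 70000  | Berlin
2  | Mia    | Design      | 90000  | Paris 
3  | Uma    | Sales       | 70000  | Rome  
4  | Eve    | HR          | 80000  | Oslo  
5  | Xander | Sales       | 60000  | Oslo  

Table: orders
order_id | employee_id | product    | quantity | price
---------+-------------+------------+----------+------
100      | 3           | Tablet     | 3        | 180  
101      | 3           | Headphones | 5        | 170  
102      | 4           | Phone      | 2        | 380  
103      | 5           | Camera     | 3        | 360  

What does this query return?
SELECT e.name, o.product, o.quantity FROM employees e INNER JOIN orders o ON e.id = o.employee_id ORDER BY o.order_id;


Joining employees.id = orders.employee_id:
  employee Uma (id=3) -> order Tablet
  employee Uma (id=3) -> order Headphones
  employee Eve (id=4) -> order Phone
  employee Xander (id=5) -> order Camera


4 rows:
Uma, Tablet, 3
Uma, Headphones, 5
Eve, Phone, 2
Xander, Camera, 3


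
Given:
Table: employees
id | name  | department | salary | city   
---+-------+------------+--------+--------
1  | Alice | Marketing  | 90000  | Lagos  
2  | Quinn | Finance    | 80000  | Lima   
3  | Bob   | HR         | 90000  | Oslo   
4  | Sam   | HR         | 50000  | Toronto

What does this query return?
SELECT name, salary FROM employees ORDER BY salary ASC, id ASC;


Sorting by salary ASC, then id ASC for ties

4 rows:
Sam, 50000
Quinn, 80000
Alice, 90000
Bob, 90000


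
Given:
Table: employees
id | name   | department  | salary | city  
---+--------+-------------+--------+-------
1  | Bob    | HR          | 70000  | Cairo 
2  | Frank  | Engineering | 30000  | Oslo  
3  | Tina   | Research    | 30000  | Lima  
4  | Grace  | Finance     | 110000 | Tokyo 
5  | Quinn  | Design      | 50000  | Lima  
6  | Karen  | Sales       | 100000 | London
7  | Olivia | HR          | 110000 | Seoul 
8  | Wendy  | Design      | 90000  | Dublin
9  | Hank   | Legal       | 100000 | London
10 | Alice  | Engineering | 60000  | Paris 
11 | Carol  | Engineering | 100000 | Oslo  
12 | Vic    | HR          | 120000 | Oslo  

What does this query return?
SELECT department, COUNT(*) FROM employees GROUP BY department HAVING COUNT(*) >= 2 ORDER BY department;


Groups with count >= 2:
  Design: 2 -> PASS
  Engineering: 3 -> PASS
  HR: 3 -> PASS
  Finance: 1 -> filtered out
  Legal: 1 -> filtered out
  Research: 1 -> filtered out
  Sales: 1 -> filtered out


3 groups:
Design, 2
Engineering, 3
HR, 3


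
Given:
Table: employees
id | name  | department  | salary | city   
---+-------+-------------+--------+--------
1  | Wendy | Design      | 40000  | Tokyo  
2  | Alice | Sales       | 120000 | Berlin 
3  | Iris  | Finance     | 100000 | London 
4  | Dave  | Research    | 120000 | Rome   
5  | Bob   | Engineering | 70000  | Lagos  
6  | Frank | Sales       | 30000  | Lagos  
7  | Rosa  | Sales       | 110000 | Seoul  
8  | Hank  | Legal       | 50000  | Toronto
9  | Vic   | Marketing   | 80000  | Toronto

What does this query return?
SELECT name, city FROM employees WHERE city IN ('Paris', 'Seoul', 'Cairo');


Filtering: city IN ('Paris', 'Seoul', 'Cairo')
Matching: 1 rows

1 rows:
Rosa, Seoul


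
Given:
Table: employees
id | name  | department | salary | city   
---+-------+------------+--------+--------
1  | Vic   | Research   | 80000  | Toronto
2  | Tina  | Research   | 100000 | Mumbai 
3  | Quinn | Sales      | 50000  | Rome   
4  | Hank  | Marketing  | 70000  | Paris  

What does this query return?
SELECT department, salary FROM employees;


Projecting columns: department, salary

4 rows:
Research, 80000
Research, 100000
Sales, 50000
Marketing, 70000


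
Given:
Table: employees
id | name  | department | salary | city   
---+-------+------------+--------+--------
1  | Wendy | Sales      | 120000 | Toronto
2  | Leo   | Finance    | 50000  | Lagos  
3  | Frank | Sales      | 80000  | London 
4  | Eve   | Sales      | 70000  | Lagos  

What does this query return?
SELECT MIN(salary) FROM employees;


Salaries: 120000, 50000, 80000, 70000
MIN = 50000

50000


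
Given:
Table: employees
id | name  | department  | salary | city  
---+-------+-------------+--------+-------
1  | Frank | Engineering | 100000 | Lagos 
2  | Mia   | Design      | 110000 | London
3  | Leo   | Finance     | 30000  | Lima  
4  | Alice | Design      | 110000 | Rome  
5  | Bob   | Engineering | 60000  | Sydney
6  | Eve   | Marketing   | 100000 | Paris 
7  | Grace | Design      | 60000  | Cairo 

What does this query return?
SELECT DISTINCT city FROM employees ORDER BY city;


All 'city' values (row order): Lagos, London, Lima, Rome, Sydney, Paris, Cairo
Removing duplicates leaves 7 unique value(s).

7 values:
Cairo
Lagos
Lima
London
Paris
Rome
Sydney


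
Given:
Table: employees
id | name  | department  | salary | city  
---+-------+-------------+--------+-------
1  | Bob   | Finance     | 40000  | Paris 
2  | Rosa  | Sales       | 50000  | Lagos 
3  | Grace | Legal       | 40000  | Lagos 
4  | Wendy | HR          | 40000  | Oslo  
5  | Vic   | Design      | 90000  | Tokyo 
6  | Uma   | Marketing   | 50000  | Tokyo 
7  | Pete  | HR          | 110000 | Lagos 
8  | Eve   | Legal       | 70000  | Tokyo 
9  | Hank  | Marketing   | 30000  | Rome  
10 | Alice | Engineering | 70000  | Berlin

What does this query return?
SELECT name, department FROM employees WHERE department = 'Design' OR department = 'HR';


Filtering: department = 'Design' OR 'HR'
Matching: 3 rows

3 rows:
Wendy, HR
Vic, Design
Pete, HR


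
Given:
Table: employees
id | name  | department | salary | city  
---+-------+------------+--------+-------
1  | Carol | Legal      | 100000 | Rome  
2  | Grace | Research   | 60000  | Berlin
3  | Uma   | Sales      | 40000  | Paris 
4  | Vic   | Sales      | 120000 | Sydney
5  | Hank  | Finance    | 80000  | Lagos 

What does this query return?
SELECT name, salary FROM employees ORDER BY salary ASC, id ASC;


Sorting by salary ASC, then id ASC for ties

5 rows:
Uma, 40000
Grace, 60000
Hank, 80000
Carol, 100000
Vic, 120000


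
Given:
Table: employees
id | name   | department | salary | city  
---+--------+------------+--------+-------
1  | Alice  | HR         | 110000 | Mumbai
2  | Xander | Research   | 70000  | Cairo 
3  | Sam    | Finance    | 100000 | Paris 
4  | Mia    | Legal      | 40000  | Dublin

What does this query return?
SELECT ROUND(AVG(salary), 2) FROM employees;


SUM(salary) = 320000
COUNT = 4
ROUND(AVG, 2) = ROUND(320000 / 4, 2) = 80000.0

80000.0


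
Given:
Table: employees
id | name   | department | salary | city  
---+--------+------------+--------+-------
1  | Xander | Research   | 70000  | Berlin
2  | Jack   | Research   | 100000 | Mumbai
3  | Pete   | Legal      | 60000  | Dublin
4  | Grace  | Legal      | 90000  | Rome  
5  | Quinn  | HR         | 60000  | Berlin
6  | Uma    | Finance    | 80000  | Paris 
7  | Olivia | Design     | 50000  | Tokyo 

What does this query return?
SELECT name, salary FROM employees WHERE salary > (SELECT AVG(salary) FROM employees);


Subquery: AVG(salary) = 72857.14
Filtering: salary > 72857.14
  Jack (100000) -> MATCH
  Grace (90000) -> MATCH
  Uma (80000) -> MATCH


3 rows:
Jack, 100000
Grace, 90000
Uma, 80000
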